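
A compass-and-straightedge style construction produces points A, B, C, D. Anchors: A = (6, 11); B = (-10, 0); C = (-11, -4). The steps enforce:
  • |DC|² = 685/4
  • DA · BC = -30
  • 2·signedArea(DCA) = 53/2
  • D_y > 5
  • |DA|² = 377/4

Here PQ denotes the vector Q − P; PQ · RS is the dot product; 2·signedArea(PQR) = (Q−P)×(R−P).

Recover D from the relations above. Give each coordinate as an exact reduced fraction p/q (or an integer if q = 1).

D = (-2, 11/2)

1. D_x = -2  [2·signedArea(DCA) = 53/2 ∩ DA · BC = -30]
2. D_y = 11/2  [2·signedArea(DCA) = 53/2 ∩ DA · BC = -30]
   → D = (-2, 11/2)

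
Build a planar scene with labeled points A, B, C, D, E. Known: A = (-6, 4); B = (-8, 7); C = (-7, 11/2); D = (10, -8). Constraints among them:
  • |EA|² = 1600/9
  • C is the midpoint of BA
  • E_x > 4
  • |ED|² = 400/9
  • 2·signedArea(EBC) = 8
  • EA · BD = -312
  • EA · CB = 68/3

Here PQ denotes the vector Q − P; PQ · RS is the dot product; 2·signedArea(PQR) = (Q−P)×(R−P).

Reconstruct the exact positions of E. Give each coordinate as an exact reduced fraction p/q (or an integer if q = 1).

E = (14/3, -4)

1. E_x = 14/3  [2·signedArea(EBC) = 8 ∩ EA · CB = 68/3]
2. E_y = -4  [2·signedArea(EBC) = 8 ∩ EA · CB = 68/3]
   → E = (14/3, -4)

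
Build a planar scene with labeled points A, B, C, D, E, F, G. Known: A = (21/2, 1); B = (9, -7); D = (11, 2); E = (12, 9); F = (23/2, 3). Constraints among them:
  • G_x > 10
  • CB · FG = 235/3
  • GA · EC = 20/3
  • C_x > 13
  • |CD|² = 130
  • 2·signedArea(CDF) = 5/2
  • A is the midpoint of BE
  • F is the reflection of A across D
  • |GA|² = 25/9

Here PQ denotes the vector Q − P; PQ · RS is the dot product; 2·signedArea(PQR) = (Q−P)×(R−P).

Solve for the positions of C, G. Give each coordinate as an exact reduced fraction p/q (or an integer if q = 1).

C = (14, 13)
G = (21/2, -2/3)

1. C_x = 14  [line -1·x + 1/2·y + 15/2 = 0 ∩ |CD|² = 130]
2. C_y = 13  [line -1·x + 1/2·y + 15/2 = 0 ∩ |CD|² = 130]
   → C = (14, 13)
3. G_x = 21/2  [GA · EC = 20/3 ∩ CB · FG = 235/3]
4. G_y = -2/3  [GA · EC = 20/3 ∩ CB · FG = 235/3]
   → G = (21/2, -2/3)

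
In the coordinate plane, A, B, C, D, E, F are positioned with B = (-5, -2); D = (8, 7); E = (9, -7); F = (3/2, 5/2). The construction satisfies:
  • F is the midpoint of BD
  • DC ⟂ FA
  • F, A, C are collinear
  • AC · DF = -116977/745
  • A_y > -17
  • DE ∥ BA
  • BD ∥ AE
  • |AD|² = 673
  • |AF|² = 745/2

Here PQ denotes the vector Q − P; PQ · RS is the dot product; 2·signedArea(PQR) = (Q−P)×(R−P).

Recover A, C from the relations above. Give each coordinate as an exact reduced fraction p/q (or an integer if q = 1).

A = (-4, -16)
C = (4853/1490, 12531/1490)

1. A_x = -4  [BD ∥ AE ∩ DE ∥ BA]
2. A_y = -16  [BD ∥ AE ∩ DE ∥ BA]
   → A = (-4, -16)
3. C_x = 4853/1490  [F, A, C are collinear ∩ DC ⟂ FA]
4. C_y = 12531/1490  [F, A, C are collinear ∩ DC ⟂ FA]
   → C = (4853/1490, 12531/1490)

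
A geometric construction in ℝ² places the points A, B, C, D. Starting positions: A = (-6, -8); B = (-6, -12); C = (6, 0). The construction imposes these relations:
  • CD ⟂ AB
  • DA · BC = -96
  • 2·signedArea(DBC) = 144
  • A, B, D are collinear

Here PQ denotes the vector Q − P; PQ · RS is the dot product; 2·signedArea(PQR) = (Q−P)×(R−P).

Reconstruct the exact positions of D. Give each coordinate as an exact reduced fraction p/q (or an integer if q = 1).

1. D_x = -6  [A, B, D are collinear ∩ CD ⟂ AB]
2. D_y = 0  [A, B, D are collinear ∩ CD ⟂ AB]
   → D = (-6, 0)

D = (-6, 0)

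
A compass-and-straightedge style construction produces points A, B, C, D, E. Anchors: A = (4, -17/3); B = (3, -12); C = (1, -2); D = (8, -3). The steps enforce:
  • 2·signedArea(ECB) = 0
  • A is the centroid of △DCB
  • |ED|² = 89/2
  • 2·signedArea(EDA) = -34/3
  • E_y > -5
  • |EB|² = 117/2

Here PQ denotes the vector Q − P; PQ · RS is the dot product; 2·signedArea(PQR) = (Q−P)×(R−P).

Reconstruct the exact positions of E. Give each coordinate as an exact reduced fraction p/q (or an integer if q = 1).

E = (3/2, -9/2)

1. E_x = 3/2  [2·signedArea(ECB) = 0 ∩ 2·signedArea(EDA) = -34/3]
2. E_y = -9/2  [2·signedArea(ECB) = 0 ∩ 2·signedArea(EDA) = -34/3]
   → E = (3/2, -9/2)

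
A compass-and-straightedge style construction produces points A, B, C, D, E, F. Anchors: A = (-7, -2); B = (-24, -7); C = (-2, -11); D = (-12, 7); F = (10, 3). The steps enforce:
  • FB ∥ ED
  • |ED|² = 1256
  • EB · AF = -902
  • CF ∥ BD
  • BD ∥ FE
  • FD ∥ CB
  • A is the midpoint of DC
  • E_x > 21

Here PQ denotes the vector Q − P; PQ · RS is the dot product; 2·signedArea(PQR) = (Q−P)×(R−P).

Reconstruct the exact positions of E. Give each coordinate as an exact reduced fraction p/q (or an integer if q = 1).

1. E_x = 22  [FB ∥ ED ∩ BD ∥ FE]
2. E_y = 17  [FB ∥ ED ∩ BD ∥ FE]
   → E = (22, 17)

E = (22, 17)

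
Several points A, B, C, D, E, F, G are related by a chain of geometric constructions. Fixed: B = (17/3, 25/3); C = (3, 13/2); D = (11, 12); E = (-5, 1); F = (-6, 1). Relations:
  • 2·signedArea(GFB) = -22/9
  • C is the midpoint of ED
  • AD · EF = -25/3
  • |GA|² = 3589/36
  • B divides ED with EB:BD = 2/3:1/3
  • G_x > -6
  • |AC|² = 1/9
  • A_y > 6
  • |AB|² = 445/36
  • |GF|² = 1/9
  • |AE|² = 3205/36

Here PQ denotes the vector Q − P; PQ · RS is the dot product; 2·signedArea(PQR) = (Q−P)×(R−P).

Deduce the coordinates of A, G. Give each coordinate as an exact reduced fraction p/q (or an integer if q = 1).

A = (8/3, 13/2)
G = (-17/3, 1)

1. A_x = 8/3  [AD · EF = -25/3]
2. A_y = 13/2  [|AC|² = 1/9]
   → A = (8/3, 13/2)
3. G_x = -17/3  [line -22/3·x + 35/3·y + -479/9 = 0 ∩ |GF|² = 1/9]
4. G_y = 1  [line -22/3·x + 35/3·y + -479/9 = 0 ∩ |GF|² = 1/9]
   → G = (-17/3, 1)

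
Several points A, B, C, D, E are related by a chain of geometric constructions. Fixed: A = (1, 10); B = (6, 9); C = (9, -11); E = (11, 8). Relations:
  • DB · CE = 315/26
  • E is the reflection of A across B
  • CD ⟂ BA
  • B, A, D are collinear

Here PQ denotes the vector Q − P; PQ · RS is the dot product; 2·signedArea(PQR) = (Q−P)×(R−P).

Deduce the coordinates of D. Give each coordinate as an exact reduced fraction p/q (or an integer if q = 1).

D = (331/26, 199/26)

1. D_x = 331/26  [B, A, D are collinear ∩ CD ⟂ BA]
2. D_y = 199/26  [B, A, D are collinear ∩ CD ⟂ BA]
   → D = (331/26, 199/26)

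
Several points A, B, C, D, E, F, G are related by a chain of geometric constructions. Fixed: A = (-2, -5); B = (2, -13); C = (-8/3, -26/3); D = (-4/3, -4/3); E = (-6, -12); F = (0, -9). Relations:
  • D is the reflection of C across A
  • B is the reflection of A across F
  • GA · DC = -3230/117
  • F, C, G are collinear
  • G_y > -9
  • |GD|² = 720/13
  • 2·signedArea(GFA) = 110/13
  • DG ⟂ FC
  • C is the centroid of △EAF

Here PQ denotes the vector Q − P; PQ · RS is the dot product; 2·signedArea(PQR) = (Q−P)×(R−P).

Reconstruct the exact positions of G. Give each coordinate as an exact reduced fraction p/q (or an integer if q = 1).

1. G_x = -88/39  [F, C, G are collinear ∩ DG ⟂ FC]
2. G_y = -340/39  [F, C, G are collinear ∩ DG ⟂ FC]
   → G = (-88/39, -340/39)

G = (-88/39, -340/39)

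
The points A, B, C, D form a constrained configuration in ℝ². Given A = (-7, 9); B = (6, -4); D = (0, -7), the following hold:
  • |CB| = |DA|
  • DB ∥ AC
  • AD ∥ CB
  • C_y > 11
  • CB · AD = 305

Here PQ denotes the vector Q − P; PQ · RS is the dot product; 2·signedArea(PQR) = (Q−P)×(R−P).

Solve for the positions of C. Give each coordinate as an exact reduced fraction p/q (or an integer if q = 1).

1. C_x = -1  [AD ∥ CB ∩ DB ∥ AC]
2. C_y = 12  [AD ∥ CB ∩ DB ∥ AC]
   → C = (-1, 12)

C = (-1, 12)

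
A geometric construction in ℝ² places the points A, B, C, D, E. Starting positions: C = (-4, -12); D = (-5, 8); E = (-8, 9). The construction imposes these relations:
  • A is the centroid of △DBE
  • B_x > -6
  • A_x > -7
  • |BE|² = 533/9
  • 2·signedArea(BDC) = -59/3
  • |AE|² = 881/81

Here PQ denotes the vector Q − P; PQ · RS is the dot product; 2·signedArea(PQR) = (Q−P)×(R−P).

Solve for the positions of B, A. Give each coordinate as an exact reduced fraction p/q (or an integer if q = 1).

A = (-56/9, 56/9)
B = (-17/3, 5/3)

1. B_x = -17/3  [line 20·x + 1·y + 335/3 = 0 ∩ |BE|² = 533/9]
2. B_y = 5/3  [line 20·x + 1·y + 335/3 = 0 ∩ |BE|² = 533/9]
   → B = (-17/3, 5/3)
3. A_x = -56/9  [A is the centroid of △DBE]
4. A_y = 56/9  [A is the centroid of △DBE]
   → A = (-56/9, 56/9)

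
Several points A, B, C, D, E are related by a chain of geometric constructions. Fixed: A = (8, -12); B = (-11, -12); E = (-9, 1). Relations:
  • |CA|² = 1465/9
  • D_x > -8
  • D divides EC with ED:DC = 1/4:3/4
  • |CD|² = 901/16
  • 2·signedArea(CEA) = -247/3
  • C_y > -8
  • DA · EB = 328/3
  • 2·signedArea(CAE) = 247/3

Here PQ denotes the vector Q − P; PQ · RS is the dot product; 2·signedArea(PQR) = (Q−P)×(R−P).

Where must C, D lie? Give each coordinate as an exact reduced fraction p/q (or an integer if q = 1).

1. C_x = -4  [line -13·x + -17·y + -547/3 = 0 ∩ |CA|² = 1465/9]
2. C_y = -23/3  [line -13·x + -17·y + -547/3 = 0 ∩ |CA|² = 1465/9]
   → C = (-4, -23/3)
3. D_x = -31/4  [D divides EC with ED:DC = 1/4:3/4]
4. D_y = -7/6  [D divides EC with ED:DC = 1/4:3/4]
   → D = (-31/4, -7/6)

C = (-4, -23/3)
D = (-31/4, -7/6)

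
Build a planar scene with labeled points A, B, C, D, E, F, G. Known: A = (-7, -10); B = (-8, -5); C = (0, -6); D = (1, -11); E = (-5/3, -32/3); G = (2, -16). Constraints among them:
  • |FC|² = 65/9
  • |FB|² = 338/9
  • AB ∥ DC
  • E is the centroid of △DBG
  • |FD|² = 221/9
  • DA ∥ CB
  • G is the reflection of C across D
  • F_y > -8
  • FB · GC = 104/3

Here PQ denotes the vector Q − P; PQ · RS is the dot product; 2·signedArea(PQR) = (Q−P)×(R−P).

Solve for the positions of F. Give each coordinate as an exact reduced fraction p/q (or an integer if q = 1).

1. F_x = -7/3  [line 2·x + -10·y + -206/3 = 0 ∩ |FB|² = 338/9]
2. F_y = -22/3  [line 2·x + -10·y + -206/3 = 0 ∩ |FB|² = 338/9]
   → F = (-7/3, -22/3)

F = (-7/3, -22/3)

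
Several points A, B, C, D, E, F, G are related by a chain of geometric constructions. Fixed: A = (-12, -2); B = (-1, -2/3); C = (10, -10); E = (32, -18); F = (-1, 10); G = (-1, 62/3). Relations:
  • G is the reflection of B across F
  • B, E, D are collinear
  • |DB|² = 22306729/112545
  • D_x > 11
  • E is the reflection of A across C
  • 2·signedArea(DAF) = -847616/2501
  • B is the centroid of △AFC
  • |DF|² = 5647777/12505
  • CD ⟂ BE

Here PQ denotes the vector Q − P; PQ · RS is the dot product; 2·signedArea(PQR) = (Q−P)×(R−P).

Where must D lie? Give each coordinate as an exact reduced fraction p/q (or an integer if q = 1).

D = (143354/12505, -90202/12505)

1. D_x = 143354/12505  [B, E, D are collinear ∩ CD ⟂ BE]
2. D_y = -90202/12505  [B, E, D are collinear ∩ CD ⟂ BE]
   → D = (143354/12505, -90202/12505)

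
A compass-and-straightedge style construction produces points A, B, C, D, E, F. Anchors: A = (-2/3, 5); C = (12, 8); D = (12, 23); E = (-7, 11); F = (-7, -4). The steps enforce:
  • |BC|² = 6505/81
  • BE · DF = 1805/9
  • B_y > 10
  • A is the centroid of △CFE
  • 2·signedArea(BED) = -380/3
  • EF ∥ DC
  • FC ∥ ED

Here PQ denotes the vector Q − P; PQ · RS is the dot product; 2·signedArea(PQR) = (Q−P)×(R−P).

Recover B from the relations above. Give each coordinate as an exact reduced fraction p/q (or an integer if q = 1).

B = (32/9, 11)

1. B_x = 32/9  [2·signedArea(BED) = -380/3 ∩ BE · DF = 1805/9]
2. B_y = 11  [2·signedArea(BED) = -380/3 ∩ BE · DF = 1805/9]
   → B = (32/9, 11)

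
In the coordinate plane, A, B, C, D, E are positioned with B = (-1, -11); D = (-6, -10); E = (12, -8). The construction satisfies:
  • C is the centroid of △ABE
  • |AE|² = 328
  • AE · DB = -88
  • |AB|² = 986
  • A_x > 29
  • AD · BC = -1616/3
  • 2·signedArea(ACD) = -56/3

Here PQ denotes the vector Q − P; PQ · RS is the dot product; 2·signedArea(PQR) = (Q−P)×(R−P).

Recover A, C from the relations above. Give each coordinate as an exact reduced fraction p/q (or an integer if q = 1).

1. A_x = 30  [line -5·x + 1·y + 156 = 0 ∩ |AE|² = 328]
2. A_y = -6  [line -5·x + 1·y + 156 = 0 ∩ |AE|² = 328]
   → A = (30, -6)
3. C_x = 41/3  [2·signedArea(ACD) = -56/3 ∩ C is the centroid of △ABE]
4. C_y = -25/3  [2·signedArea(ACD) = -56/3 ∩ C is the centroid of △ABE]
   → C = (41/3, -25/3)

A = (30, -6)
C = (41/3, -25/3)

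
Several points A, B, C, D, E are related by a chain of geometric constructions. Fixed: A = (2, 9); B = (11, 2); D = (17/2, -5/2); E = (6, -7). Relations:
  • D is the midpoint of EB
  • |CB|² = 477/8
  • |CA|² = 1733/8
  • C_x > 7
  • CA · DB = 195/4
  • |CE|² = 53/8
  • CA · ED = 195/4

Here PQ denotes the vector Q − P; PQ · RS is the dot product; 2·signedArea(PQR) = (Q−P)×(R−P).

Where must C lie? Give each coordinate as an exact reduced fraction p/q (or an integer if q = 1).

C = (29/4, -19/4)

1. C_x = 29/4  [line -5/2·x + -9/2·y + -13/4 = 0 ∩ |CE|² = 53/8]
2. C_y = -19/4  [line -5/2·x + -9/2·y + -13/4 = 0 ∩ |CE|² = 53/8]
   → C = (29/4, -19/4)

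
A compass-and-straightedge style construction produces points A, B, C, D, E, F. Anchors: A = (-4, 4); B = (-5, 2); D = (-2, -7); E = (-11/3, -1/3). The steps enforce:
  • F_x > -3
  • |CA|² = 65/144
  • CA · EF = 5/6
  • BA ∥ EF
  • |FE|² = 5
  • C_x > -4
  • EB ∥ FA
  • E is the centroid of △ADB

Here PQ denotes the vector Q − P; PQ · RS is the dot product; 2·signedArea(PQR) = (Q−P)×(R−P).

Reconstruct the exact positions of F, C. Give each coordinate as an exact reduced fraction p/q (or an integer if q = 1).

1. F_x = -8/3  [EB ∥ FA ∩ BA ∥ EF]
2. F_y = 5/3  [EB ∥ FA ∩ BA ∥ EF]
   → F = (-8/3, 5/3)
3. C_x = -11/3  [line -1·x + -2·y + 19/6 = 0 ∩ |CA|² = 65/144]
4. C_y = 41/12  [line -1·x + -2·y + 19/6 = 0 ∩ |CA|² = 65/144]
   → C = (-11/3, 41/12)

C = (-11/3, 41/12)
F = (-8/3, 5/3)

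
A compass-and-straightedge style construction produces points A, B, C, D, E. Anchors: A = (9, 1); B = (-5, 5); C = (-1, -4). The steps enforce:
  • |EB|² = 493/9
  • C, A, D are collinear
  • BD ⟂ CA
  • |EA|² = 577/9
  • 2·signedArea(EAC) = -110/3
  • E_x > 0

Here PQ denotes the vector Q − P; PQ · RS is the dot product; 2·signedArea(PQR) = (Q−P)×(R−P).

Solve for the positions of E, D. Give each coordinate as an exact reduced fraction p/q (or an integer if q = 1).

D = (-3/5, -19/5)
E = (1, 2/3)

1. E_x = 1  [line 5·x + -10·y + 5/3 = 0 ∩ |EB|² = 493/9]
2. E_y = 2/3  [line 5·x + -10·y + 5/3 = 0 ∩ |EB|² = 493/9]
   → E = (1, 2/3)
3. D_x = -3/5  [C, A, D are collinear ∩ BD ⟂ CA]
4. D_y = -19/5  [C, A, D are collinear ∩ BD ⟂ CA]
   → D = (-3/5, -19/5)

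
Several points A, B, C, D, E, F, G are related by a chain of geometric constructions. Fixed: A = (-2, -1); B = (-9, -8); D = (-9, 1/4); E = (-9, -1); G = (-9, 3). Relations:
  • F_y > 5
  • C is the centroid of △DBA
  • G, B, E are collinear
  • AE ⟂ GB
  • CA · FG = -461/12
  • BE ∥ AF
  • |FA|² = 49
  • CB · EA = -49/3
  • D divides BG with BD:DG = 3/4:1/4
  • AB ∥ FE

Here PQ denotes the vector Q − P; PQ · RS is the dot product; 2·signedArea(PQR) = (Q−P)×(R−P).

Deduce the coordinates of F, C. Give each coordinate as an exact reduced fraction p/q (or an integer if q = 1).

C = (-20/3, -35/12)
F = (-2, 6)

1. F_x = -2  [AB ∥ FE ∩ BE ∥ AF]
2. F_y = 6  [AB ∥ FE ∩ BE ∥ AF]
   → F = (-2, 6)
3. C_x = -20/3  [C is the centroid of △DBA]
4. C_y = -35/12  [C is the centroid of △DBA]
   → C = (-20/3, -35/12)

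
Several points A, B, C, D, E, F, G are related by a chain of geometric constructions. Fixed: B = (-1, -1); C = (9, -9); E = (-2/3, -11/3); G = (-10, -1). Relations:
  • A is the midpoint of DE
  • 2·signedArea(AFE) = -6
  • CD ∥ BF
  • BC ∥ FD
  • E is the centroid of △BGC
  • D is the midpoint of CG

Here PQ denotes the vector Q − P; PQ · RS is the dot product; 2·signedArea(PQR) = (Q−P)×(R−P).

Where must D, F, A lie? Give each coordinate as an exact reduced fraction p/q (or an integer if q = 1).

A = (-7/12, -13/3)
D = (-1/2, -5)
F = (-21/2, 3)

1. D_x = -1/2  [D is the midpoint of CG]
2. D_y = -5  [D is the midpoint of CG]
   → D = (-1/2, -5)
3. F_x = -21/2  [BC ∥ FD ∩ CD ∥ BF]
4. F_y = 3  [BC ∥ FD ∩ CD ∥ BF]
   → F = (-21/2, 3)
5. A_x = -7/12  [A is the midpoint of DE]
6. A_y = -13/3  [A is the midpoint of DE]
   → A = (-7/12, -13/3)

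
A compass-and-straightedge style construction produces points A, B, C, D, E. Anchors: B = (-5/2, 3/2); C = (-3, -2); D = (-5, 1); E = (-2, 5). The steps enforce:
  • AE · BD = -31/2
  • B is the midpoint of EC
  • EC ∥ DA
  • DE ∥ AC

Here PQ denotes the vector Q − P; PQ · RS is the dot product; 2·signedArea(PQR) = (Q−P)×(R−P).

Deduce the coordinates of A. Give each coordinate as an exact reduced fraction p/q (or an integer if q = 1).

1. A_x = -6  [DE ∥ AC ∩ EC ∥ DA]
2. A_y = -6  [DE ∥ AC ∩ EC ∥ DA]
   → A = (-6, -6)

A = (-6, -6)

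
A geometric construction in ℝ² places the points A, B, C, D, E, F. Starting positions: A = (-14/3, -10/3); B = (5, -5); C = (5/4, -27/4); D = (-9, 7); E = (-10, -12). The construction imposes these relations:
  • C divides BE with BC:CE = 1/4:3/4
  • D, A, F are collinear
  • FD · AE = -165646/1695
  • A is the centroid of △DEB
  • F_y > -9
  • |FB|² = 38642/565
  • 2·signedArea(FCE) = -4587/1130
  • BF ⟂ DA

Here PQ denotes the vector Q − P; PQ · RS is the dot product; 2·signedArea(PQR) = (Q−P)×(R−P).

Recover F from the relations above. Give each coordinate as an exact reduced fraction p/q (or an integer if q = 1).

F = (-1484/565, -4632/565)

1. F_x = -1484/565  [D, A, F are collinear ∩ BF ⟂ DA]
2. F_y = -4632/565  [D, A, F are collinear ∩ BF ⟂ DA]
   → F = (-1484/565, -4632/565)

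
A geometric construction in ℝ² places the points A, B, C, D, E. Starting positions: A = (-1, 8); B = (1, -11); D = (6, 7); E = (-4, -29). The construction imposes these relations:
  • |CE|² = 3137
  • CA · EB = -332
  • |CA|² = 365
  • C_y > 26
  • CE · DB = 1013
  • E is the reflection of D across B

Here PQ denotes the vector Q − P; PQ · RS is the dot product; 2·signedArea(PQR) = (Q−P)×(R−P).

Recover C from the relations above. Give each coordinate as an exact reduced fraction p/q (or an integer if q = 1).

C = (-3, 27)

1. C_x = -3  [line -5·x + -18·y + 471 = 0 ∩ |CA|² = 365]
2. C_y = 27  [line -5·x + -18·y + 471 = 0 ∩ |CA|² = 365]
   → C = (-3, 27)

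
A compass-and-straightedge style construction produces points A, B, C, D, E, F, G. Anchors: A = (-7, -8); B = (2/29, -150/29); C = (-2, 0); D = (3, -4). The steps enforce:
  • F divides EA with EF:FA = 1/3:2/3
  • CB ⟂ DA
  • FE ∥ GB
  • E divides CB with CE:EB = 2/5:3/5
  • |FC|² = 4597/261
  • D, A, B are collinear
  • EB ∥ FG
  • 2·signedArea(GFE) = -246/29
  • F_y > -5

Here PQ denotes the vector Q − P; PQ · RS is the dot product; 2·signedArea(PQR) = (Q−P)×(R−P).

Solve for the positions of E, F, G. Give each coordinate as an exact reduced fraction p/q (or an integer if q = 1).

E = (-34/29, -60/29)
F = (-271/87, -352/87)
G = (-163/87, -622/87)

1. E_x = -34/29  [E divides CB with CE:EB = 2/5:3/5]
2. E_y = -60/29  [E divides CB with CE:EB = 2/5:3/5]
   → E = (-34/29, -60/29)
3. F_x = -271/87  [F divides EA with EF:FA = 1/3:2/3]
4. F_y = -352/87  [F divides EA with EF:FA = 1/3:2/3]
   → F = (-271/87, -352/87)
5. G_x = -163/87  [FE ∥ GB ∩ EB ∥ FG]
6. G_y = -622/87  [FE ∥ GB ∩ EB ∥ FG]
   → G = (-163/87, -622/87)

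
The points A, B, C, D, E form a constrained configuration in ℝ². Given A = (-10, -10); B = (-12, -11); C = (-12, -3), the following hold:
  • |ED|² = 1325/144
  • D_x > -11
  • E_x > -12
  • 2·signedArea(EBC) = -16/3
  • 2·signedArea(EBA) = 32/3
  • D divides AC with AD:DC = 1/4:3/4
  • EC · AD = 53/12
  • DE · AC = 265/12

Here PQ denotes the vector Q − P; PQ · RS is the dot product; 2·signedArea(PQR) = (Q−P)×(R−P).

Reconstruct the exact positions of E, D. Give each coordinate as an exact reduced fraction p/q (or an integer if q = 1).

1. E_x = -34/3  [2·signedArea(EBC) = -16/3 ∩ 2·signedArea(EBA) = 32/3]
2. E_y = -16/3  [2·signedArea(EBC) = -16/3 ∩ 2·signedArea(EBA) = 32/3]
   → E = (-34/3, -16/3)
3. D_x = -21/2  [D divides AC with AD:DC = 1/4:3/4]
4. D_y = -33/4  [D divides AC with AD:DC = 1/4:3/4]
   → D = (-21/2, -33/4)

D = (-21/2, -33/4)
E = (-34/3, -16/3)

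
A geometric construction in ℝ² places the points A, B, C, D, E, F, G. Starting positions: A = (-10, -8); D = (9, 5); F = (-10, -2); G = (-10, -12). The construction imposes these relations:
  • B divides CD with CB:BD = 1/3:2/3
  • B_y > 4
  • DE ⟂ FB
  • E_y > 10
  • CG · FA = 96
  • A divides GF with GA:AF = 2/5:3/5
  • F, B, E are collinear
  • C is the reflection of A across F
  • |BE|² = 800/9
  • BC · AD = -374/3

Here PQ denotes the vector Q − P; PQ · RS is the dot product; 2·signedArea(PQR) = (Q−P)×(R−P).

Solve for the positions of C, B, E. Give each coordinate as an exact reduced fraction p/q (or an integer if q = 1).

B = (-11/3, 13/3)
C = (-10, 4)
E = (3, 11)

1. C_x = -10  [C is the reflection of A across F]
2. C_y = 4  [C is the reflection of A across F]
   → C = (-10, 4)
3. B_x = -11/3  [B divides CD with CB:BD = 1/3:2/3]
4. B_y = 13/3  [B divides CD with CB:BD = 1/3:2/3]
   → B = (-11/3, 13/3)
5. E_x = 3  [F, B, E are collinear ∩ DE ⟂ FB]
6. E_y = 11  [F, B, E are collinear ∩ DE ⟂ FB]
   → E = (3, 11)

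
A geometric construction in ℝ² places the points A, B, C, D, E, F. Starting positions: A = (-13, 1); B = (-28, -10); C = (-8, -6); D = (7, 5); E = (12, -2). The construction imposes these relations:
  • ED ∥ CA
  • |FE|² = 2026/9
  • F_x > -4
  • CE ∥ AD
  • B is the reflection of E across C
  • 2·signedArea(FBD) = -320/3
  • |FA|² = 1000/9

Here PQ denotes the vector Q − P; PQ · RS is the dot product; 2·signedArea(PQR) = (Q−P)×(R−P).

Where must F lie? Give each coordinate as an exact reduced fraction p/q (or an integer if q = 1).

1. F_x = -3  [line -15·x + 35·y + 110/3 = 0 ∩ |FA|² = 1000/9]
2. F_y = -7/3  [line -15·x + 35·y + 110/3 = 0 ∩ |FA|² = 1000/9]
   → F = (-3, -7/3)

F = (-3, -7/3)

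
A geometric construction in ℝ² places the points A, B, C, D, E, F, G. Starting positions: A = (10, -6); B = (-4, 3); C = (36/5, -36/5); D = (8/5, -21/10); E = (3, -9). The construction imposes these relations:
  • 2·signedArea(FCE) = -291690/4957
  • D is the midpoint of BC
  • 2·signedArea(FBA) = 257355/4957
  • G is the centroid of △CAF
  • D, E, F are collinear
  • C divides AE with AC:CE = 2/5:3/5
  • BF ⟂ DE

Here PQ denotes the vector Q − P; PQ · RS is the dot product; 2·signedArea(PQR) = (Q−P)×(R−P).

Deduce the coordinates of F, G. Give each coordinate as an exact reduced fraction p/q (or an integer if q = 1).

1. F_x = 1907/4957  [D, E, F are collinear ∩ BF ⟂ DE]
2. F_y = 19281/4957  [D, E, F are collinear ∩ BF ⟂ DE]
   → F = (1907/4957, 19281/4957)
3. G_x = 145279/24785  [G is the centroid of △CAF]
4. G_y = -76919/24785  [G is the centroid of △CAF]
   → G = (145279/24785, -76919/24785)

F = (1907/4957, 19281/4957)
G = (145279/24785, -76919/24785)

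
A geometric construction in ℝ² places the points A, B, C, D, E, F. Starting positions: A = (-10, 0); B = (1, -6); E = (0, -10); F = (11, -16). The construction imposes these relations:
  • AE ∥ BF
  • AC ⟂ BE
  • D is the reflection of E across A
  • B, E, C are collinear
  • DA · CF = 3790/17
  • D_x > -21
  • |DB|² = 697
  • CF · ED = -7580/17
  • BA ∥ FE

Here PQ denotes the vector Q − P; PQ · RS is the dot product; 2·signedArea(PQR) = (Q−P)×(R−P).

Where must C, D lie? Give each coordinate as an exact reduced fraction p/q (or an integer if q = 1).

C = (30/17, -50/17)
D = (-20, 10)

1. C_x = 30/17  [B, E, C are collinear ∩ AC ⟂ BE]
2. C_y = -50/17  [B, E, C are collinear ∩ AC ⟂ BE]
   → C = (30/17, -50/17)
3. D_x = -20  [D is the reflection of E across A]
4. D_y = 10  [D is the reflection of E across A]
   → D = (-20, 10)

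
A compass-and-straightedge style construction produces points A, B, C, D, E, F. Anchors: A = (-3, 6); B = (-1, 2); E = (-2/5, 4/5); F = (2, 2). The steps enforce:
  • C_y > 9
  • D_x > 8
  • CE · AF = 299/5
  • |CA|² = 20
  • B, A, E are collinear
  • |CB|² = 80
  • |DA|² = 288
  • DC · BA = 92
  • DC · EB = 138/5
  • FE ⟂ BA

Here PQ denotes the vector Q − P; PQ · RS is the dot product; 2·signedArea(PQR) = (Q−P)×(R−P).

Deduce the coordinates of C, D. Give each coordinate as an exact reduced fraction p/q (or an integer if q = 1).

1. C_x = -5  [line -5·x + 4·y + -65 = 0 ∩ |CB|² = 80]
2. C_y = 10  [line -5·x + 4·y + -65 = 0 ∩ |CB|² = 80]
   → C = (-5, 10)
3. D_x = 9  [line 2·x + -4·y + -42 = 0 ∩ |DA|² = 288]
4. D_y = -6  [line 2·x + -4·y + -42 = 0 ∩ |DA|² = 288]
   → D = (9, -6)

C = (-5, 10)
D = (9, -6)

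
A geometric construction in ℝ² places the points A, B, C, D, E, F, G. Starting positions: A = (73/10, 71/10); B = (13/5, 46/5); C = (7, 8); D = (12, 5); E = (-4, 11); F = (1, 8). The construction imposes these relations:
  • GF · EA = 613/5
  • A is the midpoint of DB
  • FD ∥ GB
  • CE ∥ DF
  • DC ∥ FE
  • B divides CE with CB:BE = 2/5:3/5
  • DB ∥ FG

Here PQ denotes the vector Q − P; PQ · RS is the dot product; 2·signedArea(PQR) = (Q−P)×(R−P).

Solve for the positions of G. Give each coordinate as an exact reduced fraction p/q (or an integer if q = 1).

1. G_x = -42/5  [FD ∥ GB ∩ DB ∥ FG]
2. G_y = 61/5  [FD ∥ GB ∩ DB ∥ FG]
   → G = (-42/5, 61/5)

G = (-42/5, 61/5)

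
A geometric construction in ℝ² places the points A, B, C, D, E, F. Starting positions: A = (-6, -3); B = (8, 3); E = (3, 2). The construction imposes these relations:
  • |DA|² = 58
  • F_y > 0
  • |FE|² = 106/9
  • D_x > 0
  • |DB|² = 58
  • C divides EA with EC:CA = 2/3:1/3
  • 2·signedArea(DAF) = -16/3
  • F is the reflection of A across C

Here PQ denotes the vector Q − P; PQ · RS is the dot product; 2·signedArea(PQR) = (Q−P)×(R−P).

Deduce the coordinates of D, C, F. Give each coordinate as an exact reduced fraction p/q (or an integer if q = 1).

C = (-3, -4/3)
D = (1, 0)
F = (0, 1/3)

1. C_x = -3  [C divides EA with EC:CA = 2/3:1/3]
2. C_y = -4/3  [C divides EA with EC:CA = 2/3:1/3]
   → C = (-3, -4/3)
3. F_x = 0  [F is the reflection of A across C]
4. F_y = 1/3  [F is the reflection of A across C]
   → F = (0, 1/3)
5. D_x = 1  [line -10/3·x + 6·y + 10/3 = 0 ∩ |DA|² = 58]
6. D_y = 0  [line -10/3·x + 6·y + 10/3 = 0 ∩ |DA|² = 58]
   → D = (1, 0)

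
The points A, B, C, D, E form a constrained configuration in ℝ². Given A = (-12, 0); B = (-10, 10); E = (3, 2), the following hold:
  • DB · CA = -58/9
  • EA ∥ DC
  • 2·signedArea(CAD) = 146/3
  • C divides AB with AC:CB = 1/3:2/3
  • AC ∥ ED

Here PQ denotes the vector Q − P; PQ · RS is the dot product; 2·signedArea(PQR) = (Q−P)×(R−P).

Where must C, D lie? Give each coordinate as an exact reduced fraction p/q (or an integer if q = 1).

1. C_x = -34/3  [C divides AB with AC:CB = 1/3:2/3]
2. C_y = 10/3  [C divides AB with AC:CB = 1/3:2/3]
   → C = (-34/3, 10/3)
3. D_x = 11/3  [EA ∥ DC ∩ AC ∥ ED]
4. D_y = 16/3  [EA ∥ DC ∩ AC ∥ ED]
   → D = (11/3, 16/3)

C = (-34/3, 10/3)
D = (11/3, 16/3)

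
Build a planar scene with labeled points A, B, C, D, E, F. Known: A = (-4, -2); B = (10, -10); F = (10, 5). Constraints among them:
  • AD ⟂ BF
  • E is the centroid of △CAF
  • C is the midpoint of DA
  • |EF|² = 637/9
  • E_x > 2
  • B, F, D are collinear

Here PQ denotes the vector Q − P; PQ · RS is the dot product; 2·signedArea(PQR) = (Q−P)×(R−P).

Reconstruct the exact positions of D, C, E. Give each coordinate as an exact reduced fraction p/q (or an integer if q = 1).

1. D_x = 10  [B, F, D are collinear ∩ AD ⟂ BF]
2. D_y = -2  [B, F, D are collinear ∩ AD ⟂ BF]
   → D = (10, -2)
3. C_x = 3  [C is the midpoint of DA]
4. C_y = -2  [C is the midpoint of DA]
   → C = (3, -2)
5. E_x = 3  [E is the centroid of △CAF]
6. E_y = 1/3  [E is the centroid of △CAF]
   → E = (3, 1/3)

C = (3, -2)
D = (10, -2)
E = (3, 1/3)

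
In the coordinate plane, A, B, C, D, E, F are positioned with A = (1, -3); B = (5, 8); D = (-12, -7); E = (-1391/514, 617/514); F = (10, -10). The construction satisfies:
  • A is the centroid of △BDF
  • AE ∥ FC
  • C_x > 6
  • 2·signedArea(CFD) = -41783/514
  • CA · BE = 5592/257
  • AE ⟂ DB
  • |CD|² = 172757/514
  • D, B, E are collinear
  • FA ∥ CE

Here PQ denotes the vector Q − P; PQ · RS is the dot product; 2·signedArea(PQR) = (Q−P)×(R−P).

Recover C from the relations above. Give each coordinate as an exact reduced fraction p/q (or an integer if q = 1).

C = (3235/514, -2981/514)

1. C_x = 3235/514  [FA ∥ CE ∩ AE ∥ FC]
2. C_y = -2981/514  [FA ∥ CE ∩ AE ∥ FC]
   → C = (3235/514, -2981/514)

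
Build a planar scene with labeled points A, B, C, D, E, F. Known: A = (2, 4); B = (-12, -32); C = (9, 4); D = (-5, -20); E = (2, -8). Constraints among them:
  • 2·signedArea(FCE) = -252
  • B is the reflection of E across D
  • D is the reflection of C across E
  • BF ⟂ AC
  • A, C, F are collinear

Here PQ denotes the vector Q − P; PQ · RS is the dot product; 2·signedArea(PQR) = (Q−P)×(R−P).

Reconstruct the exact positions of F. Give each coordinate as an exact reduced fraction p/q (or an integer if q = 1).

F = (-12, 4)

1. F_x = -12  [A, C, F are collinear ∩ BF ⟂ AC]
2. F_y = 4  [A, C, F are collinear ∩ BF ⟂ AC]
   → F = (-12, 4)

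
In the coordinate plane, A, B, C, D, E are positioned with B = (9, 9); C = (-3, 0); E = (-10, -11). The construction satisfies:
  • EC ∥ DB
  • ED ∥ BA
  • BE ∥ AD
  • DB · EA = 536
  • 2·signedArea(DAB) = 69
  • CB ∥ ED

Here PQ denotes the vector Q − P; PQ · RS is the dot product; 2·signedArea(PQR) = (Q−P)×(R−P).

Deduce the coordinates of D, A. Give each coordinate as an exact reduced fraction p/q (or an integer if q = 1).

A = (21, 18)
D = (2, -2)

1. D_x = 2  [EC ∥ DB ∩ CB ∥ ED]
2. D_y = -2  [EC ∥ DB ∩ CB ∥ ED]
   → D = (2, -2)
3. A_x = 21  [BE ∥ AD ∩ ED ∥ BA]
4. A_y = 18  [BE ∥ AD ∩ ED ∥ BA]
   → A = (21, 18)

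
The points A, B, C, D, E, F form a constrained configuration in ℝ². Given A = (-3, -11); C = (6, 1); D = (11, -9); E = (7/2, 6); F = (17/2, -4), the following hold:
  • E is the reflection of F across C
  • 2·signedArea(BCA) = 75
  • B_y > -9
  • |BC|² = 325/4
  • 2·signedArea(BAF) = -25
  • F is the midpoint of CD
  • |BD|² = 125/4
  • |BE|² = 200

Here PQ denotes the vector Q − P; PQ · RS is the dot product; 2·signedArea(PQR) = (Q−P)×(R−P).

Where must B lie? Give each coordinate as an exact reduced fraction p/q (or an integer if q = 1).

B = (11/2, -8)

1. B_x = 11/2  [2·signedArea(BAF) = -25 ∩ 2·signedArea(BCA) = 75]
2. B_y = -8  [2·signedArea(BAF) = -25 ∩ 2·signedArea(BCA) = 75]
   → B = (11/2, -8)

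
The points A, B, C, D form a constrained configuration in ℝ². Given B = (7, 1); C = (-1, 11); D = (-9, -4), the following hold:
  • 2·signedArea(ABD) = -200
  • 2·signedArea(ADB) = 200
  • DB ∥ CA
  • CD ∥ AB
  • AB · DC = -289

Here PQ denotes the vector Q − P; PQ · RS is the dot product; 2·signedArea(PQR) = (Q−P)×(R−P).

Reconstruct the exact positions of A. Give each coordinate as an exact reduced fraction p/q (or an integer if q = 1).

1. A_x = 15  [CD ∥ AB ∩ DB ∥ CA]
2. A_y = 16  [CD ∥ AB ∩ DB ∥ CA]
   → A = (15, 16)

A = (15, 16)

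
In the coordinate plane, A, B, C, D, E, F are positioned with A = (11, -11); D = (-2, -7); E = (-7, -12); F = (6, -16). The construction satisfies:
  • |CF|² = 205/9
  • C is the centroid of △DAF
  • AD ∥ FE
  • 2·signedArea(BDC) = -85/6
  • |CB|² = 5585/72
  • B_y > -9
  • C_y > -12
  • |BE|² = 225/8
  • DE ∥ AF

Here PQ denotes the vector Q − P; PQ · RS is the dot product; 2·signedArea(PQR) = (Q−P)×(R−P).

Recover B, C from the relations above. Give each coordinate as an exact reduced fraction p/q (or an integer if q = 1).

1. C_x = 5  [C is the centroid of △DAF]
2. C_y = -34/3  [C is the centroid of △DAF]
   → C = (5, -34/3)
3. B_x = -13/4  [line 13/3·x + 7·y + 431/6 = 0 ∩ |CB|² = 5585/72]
4. B_y = -33/4  [line 13/3·x + 7·y + 431/6 = 0 ∩ |CB|² = 5585/72]
   → B = (-13/4, -33/4)

B = (-13/4, -33/4)
C = (5, -34/3)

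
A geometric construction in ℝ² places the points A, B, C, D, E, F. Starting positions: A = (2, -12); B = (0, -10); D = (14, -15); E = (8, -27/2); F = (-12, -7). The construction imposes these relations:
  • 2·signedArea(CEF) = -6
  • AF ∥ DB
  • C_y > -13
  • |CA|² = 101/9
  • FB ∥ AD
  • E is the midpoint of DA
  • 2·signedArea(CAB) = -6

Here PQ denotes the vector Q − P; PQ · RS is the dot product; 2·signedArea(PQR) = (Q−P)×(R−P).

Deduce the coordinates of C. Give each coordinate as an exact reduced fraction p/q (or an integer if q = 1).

1. C_x = 16/3  [2·signedArea(CAB) = -6 ∩ 2·signedArea(CEF) = -6]
2. C_y = -37/3  [2·signedArea(CAB) = -6 ∩ 2·signedArea(CEF) = -6]
   → C = (16/3, -37/3)

C = (16/3, -37/3)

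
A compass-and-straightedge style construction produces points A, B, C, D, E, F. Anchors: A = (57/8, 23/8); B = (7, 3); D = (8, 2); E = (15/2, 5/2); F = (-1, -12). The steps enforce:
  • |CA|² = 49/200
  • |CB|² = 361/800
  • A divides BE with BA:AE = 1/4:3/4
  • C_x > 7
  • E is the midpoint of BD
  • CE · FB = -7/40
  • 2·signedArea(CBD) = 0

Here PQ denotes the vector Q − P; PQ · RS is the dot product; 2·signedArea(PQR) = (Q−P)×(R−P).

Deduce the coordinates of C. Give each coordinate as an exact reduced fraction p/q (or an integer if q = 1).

C = (299/40, 101/40)

1. C_x = 299/40  [2·signedArea(CBD) = 0 ∩ CE · FB = -7/40]
2. C_y = 101/40  [2·signedArea(CBD) = 0 ∩ CE · FB = -7/40]
   → C = (299/40, 101/40)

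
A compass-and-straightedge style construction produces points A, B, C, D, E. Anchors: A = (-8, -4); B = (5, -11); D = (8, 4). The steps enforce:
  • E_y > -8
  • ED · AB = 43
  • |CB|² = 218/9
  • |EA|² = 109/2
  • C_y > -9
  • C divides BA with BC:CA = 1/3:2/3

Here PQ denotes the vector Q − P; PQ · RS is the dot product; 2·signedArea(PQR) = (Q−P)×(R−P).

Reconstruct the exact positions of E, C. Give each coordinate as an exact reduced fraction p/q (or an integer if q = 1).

1. E_x = -3/2  [line -13·x + 7·y + 33 = 0 ∩ |EA|² = 109/2]
2. E_y = -15/2  [line -13·x + 7·y + 33 = 0 ∩ |EA|² = 109/2]
   → E = (-3/2, -15/2)
3. C_x = 2/3  [C divides BA with BC:CA = 1/3:2/3]
4. C_y = -26/3  [C divides BA with BC:CA = 1/3:2/3]
   → C = (2/3, -26/3)

C = (2/3, -26/3)
E = (-3/2, -15/2)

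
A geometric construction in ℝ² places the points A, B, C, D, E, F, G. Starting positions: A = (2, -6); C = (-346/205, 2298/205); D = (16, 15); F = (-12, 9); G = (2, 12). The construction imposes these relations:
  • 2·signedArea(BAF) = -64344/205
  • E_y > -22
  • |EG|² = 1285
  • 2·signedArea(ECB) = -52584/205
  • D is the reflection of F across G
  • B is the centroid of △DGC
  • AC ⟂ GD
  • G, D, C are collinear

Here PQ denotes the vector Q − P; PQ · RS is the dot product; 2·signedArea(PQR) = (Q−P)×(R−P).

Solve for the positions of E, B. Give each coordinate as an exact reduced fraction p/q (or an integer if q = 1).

B = (3344/615, 2611/205)
E = (16, -21)

1. B_x = 3344/615  [B is the centroid of △DGC]
2. B_y = 2611/205  [B is the centroid of △DGC]
   → B = (3344/615, 2611/205)
3. E_x = 16  [line -313/205·x + 4382/615·y + 35682/205 = 0 ∩ |EG|² = 1285]
4. E_y = -21  [line -313/205·x + 4382/615·y + 35682/205 = 0 ∩ |EG|² = 1285]
   → E = (16, -21)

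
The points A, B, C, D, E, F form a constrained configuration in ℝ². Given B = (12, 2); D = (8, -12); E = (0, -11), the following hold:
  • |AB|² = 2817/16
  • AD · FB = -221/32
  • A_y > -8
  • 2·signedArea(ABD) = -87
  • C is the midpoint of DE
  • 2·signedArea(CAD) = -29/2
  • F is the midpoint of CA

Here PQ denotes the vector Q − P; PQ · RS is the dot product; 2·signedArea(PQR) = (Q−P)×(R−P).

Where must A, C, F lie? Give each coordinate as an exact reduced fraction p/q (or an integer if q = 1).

A = (3, -31/4)
C = (4, -23/2)
F = (7/2, -77/8)

1. C_x = 4  [C is the midpoint of DE]
2. C_y = -23/2  [C is the midpoint of DE]
   → C = (4, -23/2)
3. A_x = 3  [2·signedArea(CAD) = -29/2 ∩ 2·signedArea(ABD) = -87]
4. A_y = -31/4  [2·signedArea(CAD) = -29/2 ∩ 2·signedArea(ABD) = -87]
   → A = (3, -31/4)
5. F_x = 7/2  [AD · FB = -221/32 ∩ F is the midpoint of CA]
6. F_y = -77/8  [AD · FB = -221/32 ∩ F is the midpoint of CA]
   → F = (7/2, -77/8)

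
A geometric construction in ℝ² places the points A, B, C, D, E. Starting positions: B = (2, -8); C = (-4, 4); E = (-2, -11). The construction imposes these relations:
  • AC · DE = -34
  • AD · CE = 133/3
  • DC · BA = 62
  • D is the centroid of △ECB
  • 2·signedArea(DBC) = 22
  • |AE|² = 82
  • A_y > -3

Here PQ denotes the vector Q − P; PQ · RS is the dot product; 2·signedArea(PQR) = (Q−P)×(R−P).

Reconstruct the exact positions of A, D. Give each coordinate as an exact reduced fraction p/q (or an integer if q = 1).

A = (-1, -2)
D = (-4/3, -5)

1. D_x = -4/3  [D is the centroid of △ECB]
2. D_y = -5  [D is the centroid of △ECB]
   → D = (-4/3, -5)
3. A_x = -1  [AC · DE = -34 ∩ AD · CE = 133/3]
4. A_y = -2  [AC · DE = -34 ∩ AD · CE = 133/3]
   → A = (-1, -2)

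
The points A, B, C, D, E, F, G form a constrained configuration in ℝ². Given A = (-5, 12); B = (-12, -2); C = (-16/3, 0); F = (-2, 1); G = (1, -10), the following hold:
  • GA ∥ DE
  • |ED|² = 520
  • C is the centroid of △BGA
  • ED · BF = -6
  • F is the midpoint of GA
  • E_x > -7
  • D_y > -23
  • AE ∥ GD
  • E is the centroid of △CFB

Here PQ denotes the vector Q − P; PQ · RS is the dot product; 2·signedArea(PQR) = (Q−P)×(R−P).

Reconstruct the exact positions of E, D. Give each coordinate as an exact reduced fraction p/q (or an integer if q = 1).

1. E_x = -58/9  [E is the centroid of △CFB]
2. E_y = -1/3  [E is the centroid of △CFB]
   → E = (-58/9, -1/3)
3. D_x = -4/9  [GA ∥ DE ∩ AE ∥ GD]
4. D_y = -67/3  [GA ∥ DE ∩ AE ∥ GD]
   → D = (-4/9, -67/3)

D = (-4/9, -67/3)
E = (-58/9, -1/3)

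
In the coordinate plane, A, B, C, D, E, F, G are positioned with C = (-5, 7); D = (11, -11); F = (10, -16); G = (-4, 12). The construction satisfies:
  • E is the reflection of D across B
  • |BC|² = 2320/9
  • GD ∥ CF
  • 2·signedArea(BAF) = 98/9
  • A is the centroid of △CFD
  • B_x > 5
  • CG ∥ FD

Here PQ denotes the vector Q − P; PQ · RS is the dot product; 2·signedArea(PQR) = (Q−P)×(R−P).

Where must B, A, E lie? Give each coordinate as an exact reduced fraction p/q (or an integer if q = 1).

A = (16/3, -20/3)
B = (17/3, -5)
E = (1/3, 1)

1. A_x = 16/3  [A is the centroid of △CFD]
2. A_y = -20/3  [A is the centroid of △CFD]
   → A = (16/3, -20/3)
3. B_x = 17/3  [line 28/3·x + 14/3·y + -266/9 = 0 ∩ |BC|² = 2320/9]
4. B_y = -5  [line 28/3·x + 14/3·y + -266/9 = 0 ∩ |BC|² = 2320/9]
   → B = (17/3, -5)
5. E_x = 1/3  [E is the reflection of D across B]
6. E_y = 1  [E is the reflection of D across B]
   → E = (1/3, 1)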